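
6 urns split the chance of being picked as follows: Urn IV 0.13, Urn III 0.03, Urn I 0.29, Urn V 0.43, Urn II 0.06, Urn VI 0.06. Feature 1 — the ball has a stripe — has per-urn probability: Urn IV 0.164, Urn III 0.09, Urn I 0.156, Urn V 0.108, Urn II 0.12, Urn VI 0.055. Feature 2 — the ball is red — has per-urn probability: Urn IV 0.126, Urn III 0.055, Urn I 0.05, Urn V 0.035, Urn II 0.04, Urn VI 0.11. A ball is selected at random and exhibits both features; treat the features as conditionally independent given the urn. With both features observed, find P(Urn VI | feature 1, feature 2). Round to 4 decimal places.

0.0492

Compute prior × likelihood for every hypothesis:
  Urn IV: 0.13 × 0.164 × 0.126 = 0.00268632
  Urn III: 0.03 × 0.09 × 0.055 = 0.0001485
  Urn I: 0.29 × 0.156 × 0.05 = 0.002262
  Urn V: 0.43 × 0.108 × 0.035 = 0.0016254
  Urn II: 0.06 × 0.12 × 0.04 = 0.000288
  Urn VI: 0.06 × 0.055 × 0.11 = 0.000363
Sum = 0.00737322.
P(Urn VI | evidence) = 0.000363 / 0.00737322 ≈ 0.0492.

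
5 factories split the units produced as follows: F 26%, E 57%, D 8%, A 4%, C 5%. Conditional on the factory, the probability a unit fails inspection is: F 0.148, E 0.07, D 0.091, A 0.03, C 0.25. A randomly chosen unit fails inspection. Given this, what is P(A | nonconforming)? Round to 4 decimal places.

0.0121

Unnormalized posteriors (prior × likelihood):
  F: 0.26 × 0.148 = 0.03848
  E: 0.57 × 0.07 = 0.0399
  D: 0.08 × 0.091 = 0.00728
  A: 0.04 × 0.03 = 0.0012
  C: 0.05 × 0.25 = 0.0125
Normalizing constant = 0.09936.
P(A | evidence) = 0.0012 / 0.09936 ≈ 0.0121.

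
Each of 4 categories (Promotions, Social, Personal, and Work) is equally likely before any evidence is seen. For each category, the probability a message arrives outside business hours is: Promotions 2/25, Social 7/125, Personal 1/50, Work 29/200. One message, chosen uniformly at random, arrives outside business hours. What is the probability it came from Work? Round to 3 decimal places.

With a uniform prior (1/4 each), posterior ∝ likelihood:
  Promotions: 0.08
  Social: 0.056
  Personal: 0.02
  Work: 0.145
Normalizing constant = 0.301.
P(Work | evidence) = 0.145 / 0.301 ≈ 0.482.

0.482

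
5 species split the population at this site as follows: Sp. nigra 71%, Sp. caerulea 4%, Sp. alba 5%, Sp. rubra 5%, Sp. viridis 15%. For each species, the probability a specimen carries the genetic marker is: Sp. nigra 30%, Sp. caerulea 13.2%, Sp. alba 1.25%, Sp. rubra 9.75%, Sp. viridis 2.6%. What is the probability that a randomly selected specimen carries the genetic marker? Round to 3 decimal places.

Unnormalized posteriors (prior × likelihood):
  Sp. nigra: 0.71 × 0.3 = 0.213
  Sp. caerulea: 0.04 × 0.132 = 0.00528
  Sp. alba: 0.05 × 0.0125 = 0.000625
  Sp. rubra: 0.05 × 0.0975 = 0.004875
  Sp. viridis: 0.15 × 0.026 = 0.0039
P(marker) = 0.213 + 0.00528 + 0.000625 + 0.004875 + 0.0039 = 0.22768 → 0.228.

0.228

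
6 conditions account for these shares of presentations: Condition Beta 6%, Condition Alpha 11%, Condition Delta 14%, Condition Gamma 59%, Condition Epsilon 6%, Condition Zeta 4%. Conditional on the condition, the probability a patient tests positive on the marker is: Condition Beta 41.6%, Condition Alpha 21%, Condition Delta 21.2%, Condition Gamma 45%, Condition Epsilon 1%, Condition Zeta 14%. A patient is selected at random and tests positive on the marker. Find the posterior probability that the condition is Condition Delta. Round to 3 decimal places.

0.085

Prior × likelihood for each hypothesis:
  Condition Beta: 0.06 × 0.416 = 0.02496
  Condition Alpha: 0.11 × 0.21 = 0.0231
  Condition Delta: 0.14 × 0.212 = 0.02968
  Condition Gamma: 0.59 × 0.45 = 0.2655
  Condition Epsilon: 0.06 × 0.01 = 0.0006
  Condition Zeta: 0.04 × 0.14 = 0.0056
Sum = 0.34944.
P(Condition Delta | evidence) = 0.02968 / 0.34944 ≈ 0.085.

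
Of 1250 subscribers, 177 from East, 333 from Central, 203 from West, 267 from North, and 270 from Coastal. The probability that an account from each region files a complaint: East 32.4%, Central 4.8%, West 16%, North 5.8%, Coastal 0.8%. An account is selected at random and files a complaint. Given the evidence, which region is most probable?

East

Unnormalized posteriors (prior × likelihood):
  East: 0.1416 × 0.324 = 0.0458784
  Central: 0.2664 × 0.048 = 0.0127872
  West: 0.1624 × 0.16 = 0.025984
  North: 0.2136 × 0.058 = 0.0123888
  Coastal: 0.216 × 0.008 = 0.001728
Total = 0.0987664.
Largest term belongs to East, so East is most probable.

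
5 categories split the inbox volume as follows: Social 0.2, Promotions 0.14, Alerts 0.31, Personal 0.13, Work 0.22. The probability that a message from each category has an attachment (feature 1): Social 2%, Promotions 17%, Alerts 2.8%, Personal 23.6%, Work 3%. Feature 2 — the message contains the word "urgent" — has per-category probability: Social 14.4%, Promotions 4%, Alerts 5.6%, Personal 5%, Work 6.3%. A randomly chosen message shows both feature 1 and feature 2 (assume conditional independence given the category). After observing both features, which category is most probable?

Personal

Prior × likelihood for each hypothesis:
  Social: 0.2 × 0.02 × 0.144 = 0.000576
  Promotions: 0.14 × 0.17 × 0.04 = 0.000952
  Alerts: 0.31 × 0.028 × 0.056 = 0.00048608
  Personal: 0.13 × 0.236 × 0.05 = 0.001534
  Work: 0.22 × 0.03 × 0.063 = 0.0004158
Total = 0.00396388.
Largest term belongs to Personal, so Personal is most probable.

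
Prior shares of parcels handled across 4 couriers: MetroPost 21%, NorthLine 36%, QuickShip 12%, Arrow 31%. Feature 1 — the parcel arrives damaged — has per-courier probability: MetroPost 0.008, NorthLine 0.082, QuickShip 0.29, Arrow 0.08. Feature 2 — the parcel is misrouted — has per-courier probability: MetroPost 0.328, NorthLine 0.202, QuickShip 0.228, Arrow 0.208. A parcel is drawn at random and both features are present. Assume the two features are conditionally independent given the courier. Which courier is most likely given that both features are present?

Prior × likelihood for each hypothesis:
  MetroPost: 0.21 × 0.008 × 0.328 = 0.00055104
  NorthLine: 0.36 × 0.082 × 0.202 = 0.00596304
  QuickShip: 0.12 × 0.29 × 0.228 = 0.0079344
  Arrow: 0.31 × 0.08 × 0.208 = 0.0051584
Sum = 0.01960688.
Largest term belongs to QuickShip, so QuickShip is most probable.

QuickShip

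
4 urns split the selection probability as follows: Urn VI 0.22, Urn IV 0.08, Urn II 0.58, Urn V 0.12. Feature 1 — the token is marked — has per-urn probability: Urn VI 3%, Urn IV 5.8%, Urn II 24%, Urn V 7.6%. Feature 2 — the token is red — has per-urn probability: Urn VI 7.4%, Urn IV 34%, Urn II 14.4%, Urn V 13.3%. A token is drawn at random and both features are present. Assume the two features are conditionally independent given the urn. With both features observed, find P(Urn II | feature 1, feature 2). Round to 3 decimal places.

Compute prior × likelihood for every hypothesis:
  Urn VI: 0.22 × 0.03 × 0.074 = 0.0004884
  Urn IV: 0.08 × 0.058 × 0.34 = 0.0015776
  Urn II: 0.58 × 0.24 × 0.144 = 0.0200448
  Urn V: 0.12 × 0.076 × 0.133 = 0.00121296
Sum = 0.02332376.
P(Urn II | evidence) = 0.0200448 / 0.02332376 ≈ 0.859.

0.859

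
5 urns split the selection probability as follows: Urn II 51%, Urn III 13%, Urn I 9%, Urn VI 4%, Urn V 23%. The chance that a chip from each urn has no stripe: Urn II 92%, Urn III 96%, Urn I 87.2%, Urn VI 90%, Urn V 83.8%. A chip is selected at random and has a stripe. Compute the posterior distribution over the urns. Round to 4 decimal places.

Urn II 0.4130, Urn III 0.0526, Urn I 0.1166, Urn VI 0.0405, Urn V 0.3772

Taking complements, P(striped | each) = Urn II 0.08, Urn III 0.04, Urn I 0.128, Urn VI 0.1, Urn V 0.162.
Unnormalized posteriors (prior × likelihood):
  Urn II: 0.51 × 0.08 = 0.0408
  Urn III: 0.13 × 0.04 = 0.0052
  Urn I: 0.09 × 0.128 = 0.01152
  Urn VI: 0.04 × 0.1 = 0.004
  Urn V: 0.23 × 0.162 = 0.03726
Total = 0.09878.
P(Urn II | striped) = 0.0408/0.09878 ≈ 0.4130
P(Urn III | striped) = 0.0052/0.09878 ≈ 0.0526
P(Urn I | striped) = 0.01152/0.09878 ≈ 0.1166
P(Urn VI | striped) = 0.004/0.09878 ≈ 0.0405
P(Urn V | striped) = 0.03726/0.09878 ≈ 0.3772
(Check: 0.4130+0.0526+0.1166+0.0405+0.3772 = 0.9999.)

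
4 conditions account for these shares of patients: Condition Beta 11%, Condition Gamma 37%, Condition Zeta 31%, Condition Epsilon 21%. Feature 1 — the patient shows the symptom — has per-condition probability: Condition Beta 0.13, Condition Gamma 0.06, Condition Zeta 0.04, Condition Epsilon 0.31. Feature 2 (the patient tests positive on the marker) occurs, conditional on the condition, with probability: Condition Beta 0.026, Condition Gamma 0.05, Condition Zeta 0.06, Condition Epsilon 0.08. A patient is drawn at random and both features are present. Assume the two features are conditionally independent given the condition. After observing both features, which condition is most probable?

Condition Epsilon

Unnormalized posteriors (prior × likelihood):
  Condition Beta: 0.11 × 0.13 × 0.026 = 0.0003718
  Condition Gamma: 0.37 × 0.06 × 0.05 = 0.00111
  Condition Zeta: 0.31 × 0.04 × 0.06 = 0.000744
  Condition Epsilon: 0.21 × 0.31 × 0.08 = 0.005208
Sum = 0.0074338.
Largest term belongs to Condition Epsilon, so Condition Epsilon is most probable.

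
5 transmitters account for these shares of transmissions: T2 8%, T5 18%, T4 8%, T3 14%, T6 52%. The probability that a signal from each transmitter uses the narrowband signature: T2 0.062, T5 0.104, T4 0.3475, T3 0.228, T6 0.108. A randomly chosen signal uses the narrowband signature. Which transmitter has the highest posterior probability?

T6

Prior × likelihood for each hypothesis:
  T2: 0.08 × 0.062 = 0.00496
  T5: 0.18 × 0.104 = 0.01872
  T4: 0.08 × 0.3475 = 0.0278
  T3: 0.14 × 0.228 = 0.03192
  T6: 0.52 × 0.108 = 0.05616
Total = 0.13956.
Largest term belongs to T6, so T6 is most probable.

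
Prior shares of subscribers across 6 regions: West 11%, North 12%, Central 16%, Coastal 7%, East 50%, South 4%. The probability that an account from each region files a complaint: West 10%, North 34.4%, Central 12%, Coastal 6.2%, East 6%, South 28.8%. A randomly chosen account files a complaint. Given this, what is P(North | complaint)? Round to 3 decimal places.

Compute prior × likelihood for every hypothesis:
  West: 0.11 × 0.1 = 0.011
  North: 0.12 × 0.344 = 0.04128
  Central: 0.16 × 0.12 = 0.0192
  Coastal: 0.07 × 0.062 = 0.00434
  East: 0.5 × 0.06 = 0.03
  South: 0.04 × 0.288 = 0.01152
Normalizing constant = 0.11734.
P(North | evidence) = 0.04128 / 0.11734 ≈ 0.352.

0.352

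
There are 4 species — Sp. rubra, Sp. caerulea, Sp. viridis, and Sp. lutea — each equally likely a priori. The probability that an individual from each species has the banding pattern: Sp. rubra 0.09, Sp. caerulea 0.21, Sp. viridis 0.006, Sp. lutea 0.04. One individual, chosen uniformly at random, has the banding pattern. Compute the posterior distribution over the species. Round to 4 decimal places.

Since the prior is uniform, the posterior is proportional to the likelihood:
  Sp. rubra: 0.09
  Sp. caerulea: 0.21
  Sp. viridis: 0.006
  Sp. lutea: 0.04
Total = 0.346.
P(Sp. rubra | banded) = 0.09/0.346 ≈ 0.2601
P(Sp. caerulea | banded) = 0.21/0.346 ≈ 0.6069
P(Sp. viridis | banded) = 0.006/0.346 ≈ 0.0173
P(Sp. lutea | banded) = 0.04/0.346 ≈ 0.1156

Sp. rubra 0.2601, Sp. caerulea 0.6069, Sp. viridis 0.0173, Sp. lutea 0.1156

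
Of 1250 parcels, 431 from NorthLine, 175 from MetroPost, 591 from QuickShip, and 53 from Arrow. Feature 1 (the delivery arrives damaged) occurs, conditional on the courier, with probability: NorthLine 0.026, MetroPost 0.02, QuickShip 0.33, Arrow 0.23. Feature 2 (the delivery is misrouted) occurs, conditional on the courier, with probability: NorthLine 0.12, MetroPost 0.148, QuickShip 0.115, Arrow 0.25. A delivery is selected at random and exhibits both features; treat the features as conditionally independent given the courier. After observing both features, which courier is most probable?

Unnormalized posteriors (prior × likelihood):
  NorthLine: 0.3448 × 0.026 × 0.12 = 0.001075776
  MetroPost: 0.14 × 0.02 × 0.148 = 0.0004144
  QuickShip: 0.4728 × 0.33 × 0.115 = 0.01794276
  Arrow: 0.0424 × 0.23 × 0.25 = 0.002438
Sum = 0.021870936.
Largest term belongs to QuickShip, so QuickShip is most probable.

QuickShip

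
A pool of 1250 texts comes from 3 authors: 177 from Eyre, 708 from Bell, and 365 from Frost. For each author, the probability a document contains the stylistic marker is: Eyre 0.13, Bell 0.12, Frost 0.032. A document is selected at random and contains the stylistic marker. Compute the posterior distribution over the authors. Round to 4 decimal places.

Eyre 0.1923, Bell 0.7101, Frost 0.0976

Compute prior × likelihood for every hypothesis:
  Eyre: 0.1416 × 0.13 = 0.018408
  Bell: 0.5664 × 0.12 = 0.067968
  Frost: 0.292 × 0.032 = 0.009344
Total = 0.09572.
P(Eyre | marker) = 0.018408/0.09572 ≈ 0.1923
P(Bell | marker) = 0.067968/0.09572 ≈ 0.7101
P(Frost | marker) = 0.009344/0.09572 ≈ 0.0976
(Check: 0.1923+0.7101+0.0976 = 1.0000.)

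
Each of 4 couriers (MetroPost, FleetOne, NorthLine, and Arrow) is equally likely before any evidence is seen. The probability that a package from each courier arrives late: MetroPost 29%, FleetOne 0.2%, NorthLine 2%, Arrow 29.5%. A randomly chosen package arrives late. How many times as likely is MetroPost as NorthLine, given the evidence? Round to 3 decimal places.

14.500

With a uniform prior (1/4 each), posterior ∝ likelihood:
  MetroPost: 0.29
  FleetOne: 0.002
  NorthLine: 0.02
  Arrow: 0.295
Normalizing constant = 0.607.
The ratio is 0.29 / 0.02 (the normalizer cancels) = 14.500.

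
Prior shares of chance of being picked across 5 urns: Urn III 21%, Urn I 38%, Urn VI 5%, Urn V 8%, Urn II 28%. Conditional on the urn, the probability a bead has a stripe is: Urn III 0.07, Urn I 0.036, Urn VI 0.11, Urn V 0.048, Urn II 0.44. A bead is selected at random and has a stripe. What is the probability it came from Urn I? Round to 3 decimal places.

0.085

By Bayes' rule, posterior ∝ prior × likelihood:
  Urn III: 0.21 × 0.07 = 0.0147
  Urn I: 0.38 × 0.036 = 0.01368
  Urn VI: 0.05 × 0.11 = 0.0055
  Urn V: 0.08 × 0.048 = 0.00384
  Urn II: 0.28 × 0.44 = 0.1232
Sum = 0.16092.
P(Urn I | evidence) = 0.01368 / 0.16092 ≈ 0.085.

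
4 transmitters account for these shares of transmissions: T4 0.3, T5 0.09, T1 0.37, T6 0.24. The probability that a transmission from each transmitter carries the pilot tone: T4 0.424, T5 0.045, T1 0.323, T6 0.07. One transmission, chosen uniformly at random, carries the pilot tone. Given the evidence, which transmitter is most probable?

T4

Unnormalized posteriors (prior × likelihood):
  T4: 0.3 × 0.424 = 0.1272
  T5: 0.09 × 0.045 = 0.00405
  T1: 0.37 × 0.323 = 0.11951
  T6: 0.24 × 0.07 = 0.0168
Total = 0.26756.
Largest term belongs to T4, so T4 is most probable.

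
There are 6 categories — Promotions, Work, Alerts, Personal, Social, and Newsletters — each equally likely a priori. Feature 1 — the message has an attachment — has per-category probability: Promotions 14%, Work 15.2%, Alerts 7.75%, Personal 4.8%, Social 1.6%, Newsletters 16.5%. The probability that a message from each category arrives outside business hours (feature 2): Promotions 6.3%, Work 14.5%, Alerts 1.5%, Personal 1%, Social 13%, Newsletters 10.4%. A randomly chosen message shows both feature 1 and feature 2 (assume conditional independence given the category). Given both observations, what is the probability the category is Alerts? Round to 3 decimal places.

Since the prior is uniform, the posterior is proportional to the likelihood:
  Promotions: 0.14 × 0.063 = 0.00882
  Work: 0.152 × 0.145 = 0.02204
  Alerts: 0.0775 × 0.015 = 0.0011625
  Personal: 0.048 × 0.01 = 0.00048
  Social: 0.016 × 0.13 = 0.00208
  Newsletters: 0.165 × 0.104 = 0.01716
Sum = 0.0517425.
P(Alerts | evidence) = 0.0011625 / 0.0517425 ≈ 0.022.

0.022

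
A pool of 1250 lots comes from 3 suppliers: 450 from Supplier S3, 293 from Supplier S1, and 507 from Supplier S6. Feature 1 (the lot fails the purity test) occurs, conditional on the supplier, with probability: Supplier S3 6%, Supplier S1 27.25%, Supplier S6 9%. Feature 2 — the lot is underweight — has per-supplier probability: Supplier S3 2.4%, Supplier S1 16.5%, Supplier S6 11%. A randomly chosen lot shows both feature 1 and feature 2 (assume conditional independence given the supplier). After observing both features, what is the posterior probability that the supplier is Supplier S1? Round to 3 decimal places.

0.699

Unnormalized posteriors (prior × likelihood):
  Supplier S3: 0.36 × 0.06 × 0.024 = 0.0005184
  Supplier S1: 0.2344 × 0.2725 × 0.165 = 0.01053921
  Supplier S6: 0.4056 × 0.09 × 0.11 = 0.00401544
Normalizing constant = 0.01507305.
P(Supplier S1 | evidence) = 0.01053921 / 0.01507305 ≈ 0.699.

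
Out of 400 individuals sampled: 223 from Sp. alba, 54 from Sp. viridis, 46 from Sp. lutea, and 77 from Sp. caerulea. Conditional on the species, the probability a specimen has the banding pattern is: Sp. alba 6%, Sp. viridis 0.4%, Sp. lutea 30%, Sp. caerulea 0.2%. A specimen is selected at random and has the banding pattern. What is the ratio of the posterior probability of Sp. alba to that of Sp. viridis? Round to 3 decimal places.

61.944

By Bayes' rule, posterior ∝ prior × likelihood:
  Sp. alba: 0.5575 × 0.06 = 0.03345
  Sp. viridis: 0.135 × 0.004 = 0.00054
  Sp. lutea: 0.115 × 0.3 = 0.0345
  Sp. caerulea: 0.1925 × 0.002 = 0.000385
Total = 0.068875.
The ratio is 0.03345 / 0.00054 (the normalizer cancels) = 61.944.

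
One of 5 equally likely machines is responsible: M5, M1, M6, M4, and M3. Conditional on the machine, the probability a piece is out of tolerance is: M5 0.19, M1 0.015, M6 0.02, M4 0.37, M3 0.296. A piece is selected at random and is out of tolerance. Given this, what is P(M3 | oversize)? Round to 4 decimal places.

0.3322

With a uniform prior (1/5 each), posterior ∝ likelihood:
  M5: 0.19
  M1: 0.015
  M6: 0.02
  M4: 0.37
  M3: 0.296
Sum = 0.891.
P(M3 | evidence) = 0.296 / 0.891 ≈ 0.3322.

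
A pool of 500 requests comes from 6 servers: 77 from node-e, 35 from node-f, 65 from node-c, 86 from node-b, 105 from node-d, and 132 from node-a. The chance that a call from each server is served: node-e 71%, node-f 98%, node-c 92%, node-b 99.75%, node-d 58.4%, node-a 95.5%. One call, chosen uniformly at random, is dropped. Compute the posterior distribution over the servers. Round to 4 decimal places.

Taking complements, P(dropped | each) = node-e 0.29, node-f 0.02, node-c 0.08, node-b 0.0025, node-d 0.416, node-a 0.045.
Prior × likelihood for each hypothesis:
  node-e: 0.154 × 0.29 = 0.04466
  node-f: 0.07 × 0.02 = 0.0014
  node-c: 0.13 × 0.08 = 0.0104
  node-b: 0.172 × 0.0025 = 0.00043
  node-d: 0.21 × 0.416 = 0.08736
  node-a: 0.264 × 0.045 = 0.01188
Normalizing constant = 0.15613.
P(node-e | dropped) = 0.04466/0.15613 ≈ 0.2860
P(node-f | dropped) = 0.0014/0.15613 ≈ 0.0090
P(node-c | dropped) = 0.0104/0.15613 ≈ 0.0666
P(node-b | dropped) = 0.00043/0.15613 ≈ 0.0028
P(node-d | dropped) = 0.08736/0.15613 ≈ 0.5595
P(node-a | dropped) = 0.01188/0.15613 ≈ 0.0761

node-e 0.2860, node-f 0.0090, node-c 0.0666, node-b 0.0028, node-d 0.5595, node-a 0.0761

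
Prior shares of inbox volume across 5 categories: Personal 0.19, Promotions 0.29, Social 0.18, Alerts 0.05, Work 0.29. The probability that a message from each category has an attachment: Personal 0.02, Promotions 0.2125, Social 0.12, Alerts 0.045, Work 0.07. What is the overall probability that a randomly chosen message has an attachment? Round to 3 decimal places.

Prior × likelihood for each hypothesis:
  Personal: 0.19 × 0.02 = 0.0038
  Promotions: 0.29 × 0.2125 = 0.061625
  Social: 0.18 × 0.12 = 0.0216
  Alerts: 0.05 × 0.045 = 0.00225
  Work: 0.29 × 0.07 = 0.0203
P(attachment) = 0.0038 + 0.061625 + 0.0216 + 0.00225 + 0.0203 = 0.109575 → 0.110.

0.110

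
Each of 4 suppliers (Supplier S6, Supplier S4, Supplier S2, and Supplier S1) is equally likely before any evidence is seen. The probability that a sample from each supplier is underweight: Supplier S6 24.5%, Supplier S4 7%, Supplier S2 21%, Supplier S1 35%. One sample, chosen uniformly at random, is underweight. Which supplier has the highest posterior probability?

Supplier S1

Since the prior is uniform, the posterior is proportional to the likelihood:
  Supplier S6: 0.245
  Supplier S4: 0.07
  Supplier S2: 0.21
  Supplier S1: 0.35
Total = 0.875.
Largest term belongs to Supplier S1, so Supplier S1 is most probable.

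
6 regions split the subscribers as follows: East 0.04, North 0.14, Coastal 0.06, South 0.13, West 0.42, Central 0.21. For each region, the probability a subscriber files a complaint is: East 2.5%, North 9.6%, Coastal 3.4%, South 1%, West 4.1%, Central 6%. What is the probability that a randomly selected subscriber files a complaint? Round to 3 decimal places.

Prior × likelihood for each hypothesis:
  East: 0.04 × 0.025 = 0.001
  North: 0.14 × 0.096 = 0.01344
  Coastal: 0.06 × 0.034 = 0.00204
  South: 0.13 × 0.01 = 0.0013
  West: 0.42 × 0.041 = 0.01722
  Central: 0.21 × 0.06 = 0.0126
P(complaint) = 0.001 + 0.01344 + 0.00204 + 0.0013 + 0.01722 + 0.0126 = 0.0476 → 0.048.

0.048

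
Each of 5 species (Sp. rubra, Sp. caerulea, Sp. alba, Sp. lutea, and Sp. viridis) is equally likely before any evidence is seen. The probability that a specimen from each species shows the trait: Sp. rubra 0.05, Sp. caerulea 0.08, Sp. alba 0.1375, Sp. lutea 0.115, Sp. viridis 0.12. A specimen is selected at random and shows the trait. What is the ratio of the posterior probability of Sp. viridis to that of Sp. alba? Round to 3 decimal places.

0.873

With a uniform prior (1/5 each), posterior ∝ likelihood:
  Sp. rubra: 0.05
  Sp. caerulea: 0.08
  Sp. alba: 0.1375
  Sp. lutea: 0.115
  Sp. viridis: 0.12
Normalizing constant = 0.5025.
The ratio is 0.12 / 0.1375 (the normalizer cancels) = 0.873.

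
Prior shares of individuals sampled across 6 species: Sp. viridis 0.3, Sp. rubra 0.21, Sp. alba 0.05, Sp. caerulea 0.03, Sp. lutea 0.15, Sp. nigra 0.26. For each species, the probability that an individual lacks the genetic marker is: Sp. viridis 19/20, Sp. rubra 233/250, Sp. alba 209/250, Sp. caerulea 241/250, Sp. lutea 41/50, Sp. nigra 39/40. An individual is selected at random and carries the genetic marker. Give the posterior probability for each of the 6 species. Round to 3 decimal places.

Sp. viridis 0.208, Sp. rubra 0.198, Sp. alba 0.114, Sp. caerulea 0.015, Sp. lutea 0.375, Sp. nigra 0.090

Taking complements, P(marker | each) = Sp. viridis 0.05, Sp. rubra 0.068, Sp. alba 0.164, Sp. caerulea 0.036, Sp. lutea 0.18, Sp. nigra 0.025.
Unnormalized posteriors (prior × likelihood):
  Sp. viridis: 0.3 × 0.05 = 0.015
  Sp. rubra: 0.21 × 0.068 = 0.01428
  Sp. alba: 0.05 × 0.164 = 0.0082
  Sp. caerulea: 0.03 × 0.036 = 0.00108
  Sp. lutea: 0.15 × 0.18 = 0.027
  Sp. nigra: 0.26 × 0.025 = 0.0065
Normalizing constant = 0.07206.
P(Sp. viridis | marker) = 0.015/0.07206 ≈ 0.208
P(Sp. rubra | marker) = 0.01428/0.07206 ≈ 0.198
P(Sp. alba | marker) = 0.0082/0.07206 ≈ 0.114
P(Sp. caerulea | marker) = 0.00108/0.07206 ≈ 0.015
P(Sp. lutea | marker) = 0.027/0.07206 ≈ 0.375
P(Sp. nigra | marker) = 0.0065/0.07206 ≈ 0.090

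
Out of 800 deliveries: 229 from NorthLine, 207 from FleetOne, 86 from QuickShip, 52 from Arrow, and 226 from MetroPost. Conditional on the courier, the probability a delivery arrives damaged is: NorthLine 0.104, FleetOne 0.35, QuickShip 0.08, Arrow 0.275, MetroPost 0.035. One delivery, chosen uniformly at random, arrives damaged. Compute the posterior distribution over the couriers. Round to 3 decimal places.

Prior × likelihood for each hypothesis:
  NorthLine: 0.28625 × 0.104 = 0.02977
  FleetOne: 0.25875 × 0.35 = 0.0905625
  QuickShip: 0.1075 × 0.08 = 0.0086
  Arrow: 0.065 × 0.275 = 0.017875
  MetroPost: 0.2825 × 0.035 = 0.0098875
Sum = 0.156695.
P(NorthLine | damaged) = 0.02977/0.156695 ≈ 0.190
P(FleetOne | damaged) = 0.0905625/0.156695 ≈ 0.578
P(QuickShip | damaged) = 0.0086/0.156695 ≈ 0.055
P(Arrow | damaged) = 0.017875/0.156695 ≈ 0.114
P(MetroPost | damaged) = 0.0098875/0.156695 ≈ 0.063
(Check: 0.190+0.578+0.055+0.114+0.063 = 1.000.)

NorthLine 0.190, FleetOne 0.578, QuickShip 0.055, Arrow 0.114, MetroPost 0.063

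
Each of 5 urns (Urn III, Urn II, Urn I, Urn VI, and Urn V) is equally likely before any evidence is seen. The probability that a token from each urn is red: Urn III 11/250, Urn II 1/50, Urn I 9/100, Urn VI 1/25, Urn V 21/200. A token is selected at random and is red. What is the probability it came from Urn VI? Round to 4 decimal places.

With a uniform prior (1/5 each), posterior ∝ likelihood:
  Urn III: 0.044
  Urn II: 0.02
  Urn I: 0.09
  Urn VI: 0.04
  Urn V: 0.105
Normalizing constant = 0.299.
P(Urn VI | evidence) = 0.04 / 0.299 ≈ 0.1338.

0.1338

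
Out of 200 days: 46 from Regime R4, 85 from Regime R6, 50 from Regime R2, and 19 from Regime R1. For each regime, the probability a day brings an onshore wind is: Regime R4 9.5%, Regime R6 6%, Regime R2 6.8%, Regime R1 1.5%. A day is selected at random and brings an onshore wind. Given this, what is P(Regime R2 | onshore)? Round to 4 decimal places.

0.2585

Unnormalized posteriors (prior × likelihood):
  Regime R4: 0.23 × 0.095 = 0.02185
  Regime R6: 0.425 × 0.06 = 0.0255
  Regime R2: 0.25 × 0.068 = 0.017
  Regime R1: 0.095 × 0.015 = 0.001425
Normalizing constant = 0.065775.
P(Regime R2 | evidence) = 0.017 / 0.065775 ≈ 0.2585.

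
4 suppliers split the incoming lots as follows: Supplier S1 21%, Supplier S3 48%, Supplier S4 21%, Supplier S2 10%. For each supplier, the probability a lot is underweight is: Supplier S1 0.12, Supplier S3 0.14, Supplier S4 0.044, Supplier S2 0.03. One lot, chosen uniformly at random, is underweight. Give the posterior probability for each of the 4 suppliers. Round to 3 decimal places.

Supplier S1 0.241, Supplier S3 0.642, Supplier S4 0.088, Supplier S2 0.029

Compute prior × likelihood for every hypothesis:
  Supplier S1: 0.21 × 0.12 = 0.0252
  Supplier S3: 0.48 × 0.14 = 0.0672
  Supplier S4: 0.21 × 0.044 = 0.00924
  Supplier S2: 0.1 × 0.03 = 0.003
Total = 0.10464.
P(Supplier S1 | underweight) = 0.0252/0.10464 ≈ 0.241
P(Supplier S3 | underweight) = 0.0672/0.10464 ≈ 0.642
P(Supplier S4 | underweight) = 0.00924/0.10464 ≈ 0.088
P(Supplier S2 | underweight) = 0.003/0.10464 ≈ 0.029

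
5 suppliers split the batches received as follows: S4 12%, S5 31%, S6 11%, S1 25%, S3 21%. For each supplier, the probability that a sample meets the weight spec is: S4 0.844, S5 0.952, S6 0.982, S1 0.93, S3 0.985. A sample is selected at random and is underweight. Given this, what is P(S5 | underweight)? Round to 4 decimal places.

0.2646

Taking complements, P(underweight | each) = S4 0.156, S5 0.048, S6 0.018, S1 0.07, S3 0.015.
Unnormalized posteriors (prior × likelihood):
  S4: 0.12 × 0.156 = 0.01872
  S5: 0.31 × 0.048 = 0.01488
  S6: 0.11 × 0.018 = 0.00198
  S1: 0.25 × 0.07 = 0.0175
  S3: 0.21 × 0.015 = 0.00315
Normalizing constant = 0.05623.
P(S5 | evidence) = 0.01488 / 0.05623 ≈ 0.2646.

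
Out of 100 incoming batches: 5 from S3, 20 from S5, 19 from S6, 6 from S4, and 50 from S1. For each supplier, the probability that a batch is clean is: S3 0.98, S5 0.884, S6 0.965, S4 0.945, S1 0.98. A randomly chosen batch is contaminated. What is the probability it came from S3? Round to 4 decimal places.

0.0227

Taking complements, P(contaminated | each) = S3 0.02, S5 0.116, S6 0.035, S4 0.055, S1 0.02.
Compute prior × likelihood for every hypothesis:
  S3: 0.05 × 0.02 = 0.001
  S5: 0.2 × 0.116 = 0.0232
  S6: 0.19 × 0.035 = 0.00665
  S4: 0.06 × 0.055 = 0.0033
  S1: 0.5 × 0.02 = 0.01
Sum = 0.04415.
P(S3 | evidence) = 0.001 / 0.04415 ≈ 0.0227.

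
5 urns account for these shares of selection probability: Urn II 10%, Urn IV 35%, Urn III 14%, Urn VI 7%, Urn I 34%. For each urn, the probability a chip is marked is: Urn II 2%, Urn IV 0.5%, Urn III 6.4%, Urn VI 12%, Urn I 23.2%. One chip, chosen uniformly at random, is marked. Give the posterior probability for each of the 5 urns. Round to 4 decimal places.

By Bayes' rule, posterior ∝ prior × likelihood:
  Urn II: 0.1 × 0.02 = 0.002
  Urn IV: 0.35 × 0.005 = 0.00175
  Urn III: 0.14 × 0.064 = 0.00896
  Urn VI: 0.07 × 0.12 = 0.0084
  Urn I: 0.34 × 0.232 = 0.07888
Normalizing constant = 0.09999.
P(Urn II | marked) = 0.002/0.09999 ≈ 0.0200
P(Urn IV | marked) = 0.00175/0.09999 ≈ 0.0175
P(Urn III | marked) = 0.00896/0.09999 ≈ 0.0896
P(Urn VI | marked) = 0.0084/0.09999 ≈ 0.0840
P(Urn I | marked) = 0.07888/0.09999 ≈ 0.7889
(Check: 0.0200+0.0175+0.0896+0.0840+0.7889 = 1.0000.)

Urn II 0.0200, Urn IV 0.0175, Urn III 0.0896, Urn VI 0.0840, Urn I 0.7889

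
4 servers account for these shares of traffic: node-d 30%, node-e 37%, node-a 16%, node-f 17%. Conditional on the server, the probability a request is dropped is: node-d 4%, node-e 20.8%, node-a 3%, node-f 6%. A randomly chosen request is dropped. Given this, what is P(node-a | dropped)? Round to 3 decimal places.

By Bayes' rule, posterior ∝ prior × likelihood:
  node-d: 0.3 × 0.04 = 0.012
  node-e: 0.37 × 0.208 = 0.07696
  node-a: 0.16 × 0.03 = 0.0048
  node-f: 0.17 × 0.06 = 0.0102
Normalizing constant = 0.10396.
P(node-a | evidence) = 0.0048 / 0.10396 ≈ 0.046.

0.046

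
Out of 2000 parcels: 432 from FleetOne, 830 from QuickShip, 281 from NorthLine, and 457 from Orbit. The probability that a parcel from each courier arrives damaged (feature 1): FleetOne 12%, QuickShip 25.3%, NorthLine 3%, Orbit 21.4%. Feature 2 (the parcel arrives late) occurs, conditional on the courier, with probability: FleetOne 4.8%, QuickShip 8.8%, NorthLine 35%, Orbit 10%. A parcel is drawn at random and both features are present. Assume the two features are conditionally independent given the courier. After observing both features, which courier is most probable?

QuickShip

By Bayes' rule, posterior ∝ prior × likelihood:
  FleetOne: 0.216 × 0.12 × 0.048 = 0.00124416
  QuickShip: 0.415 × 0.253 × 0.088 = 0.00923956
  NorthLine: 0.1405 × 0.03 × 0.35 = 0.00147525
  Orbit: 0.2285 × 0.214 × 0.1 = 0.0048899
Sum = 0.01684887.
Largest term belongs to QuickShip, so QuickShip is most probable.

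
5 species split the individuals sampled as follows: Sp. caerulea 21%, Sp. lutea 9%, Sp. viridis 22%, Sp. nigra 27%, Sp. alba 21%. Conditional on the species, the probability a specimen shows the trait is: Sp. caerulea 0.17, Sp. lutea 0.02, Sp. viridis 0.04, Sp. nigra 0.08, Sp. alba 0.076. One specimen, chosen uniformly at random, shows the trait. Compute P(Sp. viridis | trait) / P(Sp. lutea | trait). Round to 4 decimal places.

4.8889

Compute prior × likelihood for every hypothesis:
  Sp. caerulea: 0.21 × 0.17 = 0.0357
  Sp. lutea: 0.09 × 0.02 = 0.0018
  Sp. viridis: 0.22 × 0.04 = 0.0088
  Sp. nigra: 0.27 × 0.08 = 0.0216
  Sp. alba: 0.21 × 0.076 = 0.01596
Sum = 0.08386.
The ratio is 0.0088 / 0.0018 (the normalizer cancels) = 4.8889.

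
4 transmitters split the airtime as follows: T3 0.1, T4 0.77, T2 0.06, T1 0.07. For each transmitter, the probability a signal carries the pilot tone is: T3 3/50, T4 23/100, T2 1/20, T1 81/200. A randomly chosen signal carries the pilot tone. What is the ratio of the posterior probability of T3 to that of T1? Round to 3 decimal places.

0.212

By Bayes' rule, posterior ∝ prior × likelihood:
  T3: 0.1 × 0.06 = 0.006
  T4: 0.77 × 0.23 = 0.1771
  T2: 0.06 × 0.05 = 0.003
  T1: 0.07 × 0.405 = 0.02835
Normalizing constant = 0.21445.
The ratio is 0.006 / 0.02835 (the normalizer cancels) = 0.212.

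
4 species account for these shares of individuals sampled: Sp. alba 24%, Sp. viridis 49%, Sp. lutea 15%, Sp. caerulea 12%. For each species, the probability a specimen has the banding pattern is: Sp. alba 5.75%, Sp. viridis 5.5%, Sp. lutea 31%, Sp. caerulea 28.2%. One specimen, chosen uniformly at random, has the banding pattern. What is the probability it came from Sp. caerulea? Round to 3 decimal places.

Prior × likelihood for each hypothesis:
  Sp. alba: 0.24 × 0.0575 = 0.0138
  Sp. viridis: 0.49 × 0.055 = 0.02695
  Sp. lutea: 0.15 × 0.31 = 0.0465
  Sp. caerulea: 0.12 × 0.282 = 0.03384
Sum = 0.12109.
P(Sp. caerulea | evidence) = 0.03384 / 0.12109 ≈ 0.279.

0.279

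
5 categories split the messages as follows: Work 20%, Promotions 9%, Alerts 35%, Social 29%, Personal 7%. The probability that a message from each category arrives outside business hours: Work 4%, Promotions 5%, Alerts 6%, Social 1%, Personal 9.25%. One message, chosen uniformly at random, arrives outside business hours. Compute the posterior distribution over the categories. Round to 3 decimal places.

Work 0.187, Promotions 0.105, Alerts 0.490, Social 0.068, Personal 0.151

By Bayes' rule, posterior ∝ prior × likelihood:
  Work: 0.2 × 0.04 = 0.008
  Promotions: 0.09 × 0.05 = 0.0045
  Alerts: 0.35 × 0.06 = 0.021
  Social: 0.29 × 0.01 = 0.0029
  Personal: 0.07 × 0.0925 = 0.006475
Total = 0.042875.
P(Work | off-hours) = 0.008/0.042875 ≈ 0.187
P(Promotions | off-hours) = 0.0045/0.042875 ≈ 0.105
P(Alerts | off-hours) = 0.021/0.042875 ≈ 0.490
P(Social | off-hours) = 0.0029/0.042875 ≈ 0.068
P(Personal | off-hours) = 0.006475/0.042875 ≈ 0.151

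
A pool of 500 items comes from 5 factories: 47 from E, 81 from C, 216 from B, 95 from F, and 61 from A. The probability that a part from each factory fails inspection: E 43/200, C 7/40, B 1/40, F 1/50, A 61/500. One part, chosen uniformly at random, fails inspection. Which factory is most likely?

C

Prior × likelihood for each hypothesis:
  E: 0.094 × 0.215 = 0.02021
  C: 0.162 × 0.175 = 0.02835
  B: 0.432 × 0.025 = 0.0108
  F: 0.19 × 0.02 = 0.0038
  A: 0.122 × 0.122 = 0.014884
Sum = 0.078044.
Largest term belongs to C, so C is most probable.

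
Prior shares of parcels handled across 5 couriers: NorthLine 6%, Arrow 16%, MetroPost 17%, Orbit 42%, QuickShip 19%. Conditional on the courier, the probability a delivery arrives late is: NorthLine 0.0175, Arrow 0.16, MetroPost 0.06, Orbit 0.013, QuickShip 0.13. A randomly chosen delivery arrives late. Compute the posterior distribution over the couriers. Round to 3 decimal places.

NorthLine 0.016, Arrow 0.382, MetroPost 0.152, Orbit 0.081, QuickShip 0.369

By Bayes' rule, posterior ∝ prior × likelihood:
  NorthLine: 0.06 × 0.0175 = 0.00105
  Arrow: 0.16 × 0.16 = 0.0256
  MetroPost: 0.17 × 0.06 = 0.0102
  Orbit: 0.42 × 0.013 = 0.00546
  QuickShip: 0.19 × 0.13 = 0.0247
Sum = 0.06701.
P(NorthLine | late) = 0.00105/0.06701 ≈ 0.016
P(Arrow | late) = 0.0256/0.06701 ≈ 0.382
P(MetroPost | late) = 0.0102/0.06701 ≈ 0.152
P(Orbit | late) = 0.00546/0.06701 ≈ 0.081
P(QuickShip | late) = 0.0247/0.06701 ≈ 0.369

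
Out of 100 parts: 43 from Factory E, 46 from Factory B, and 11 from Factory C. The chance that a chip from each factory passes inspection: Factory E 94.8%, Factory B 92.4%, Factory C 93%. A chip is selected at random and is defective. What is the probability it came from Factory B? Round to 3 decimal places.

Taking complements, P(defective | each) = Factory E 0.052, Factory B 0.076, Factory C 0.07.
Compute prior × likelihood for every hypothesis:
  Factory E: 0.43 × 0.052 = 0.02236
  Factory B: 0.46 × 0.076 = 0.03496
  Factory C: 0.11 × 0.07 = 0.0077
Total = 0.06502.
P(Factory B | evidence) = 0.03496 / 0.06502 ≈ 0.538.

0.538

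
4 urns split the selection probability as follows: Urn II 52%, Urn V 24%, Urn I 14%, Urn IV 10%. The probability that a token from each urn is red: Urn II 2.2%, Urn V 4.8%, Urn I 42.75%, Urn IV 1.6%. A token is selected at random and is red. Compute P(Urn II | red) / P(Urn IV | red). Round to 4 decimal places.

7.1500

By Bayes' rule, posterior ∝ prior × likelihood:
  Urn II: 0.52 × 0.022 = 0.01144
  Urn V: 0.24 × 0.048 = 0.01152
  Urn I: 0.14 × 0.4275 = 0.05985
  Urn IV: 0.1 × 0.016 = 0.0016
Sum = 0.08441.
The ratio is 0.01144 / 0.0016 (the normalizer cancels) = 7.1500.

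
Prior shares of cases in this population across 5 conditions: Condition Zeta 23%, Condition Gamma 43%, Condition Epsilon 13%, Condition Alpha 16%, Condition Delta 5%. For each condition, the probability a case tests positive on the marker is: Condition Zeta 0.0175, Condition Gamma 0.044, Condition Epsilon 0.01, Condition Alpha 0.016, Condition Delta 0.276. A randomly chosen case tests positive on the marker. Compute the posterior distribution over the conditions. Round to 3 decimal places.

Compute prior × likelihood for every hypothesis:
  Condition Zeta: 0.23 × 0.0175 = 0.004025
  Condition Gamma: 0.43 × 0.044 = 0.01892
  Condition Epsilon: 0.13 × 0.01 = 0.0013
  Condition Alpha: 0.16 × 0.016 = 0.00256
  Condition Delta: 0.05 × 0.276 = 0.0138
Total = 0.040605.
P(Condition Zeta | marker-positive) = 0.004025/0.040605 ≈ 0.099
P(Condition Gamma | marker-positive) = 0.01892/0.040605 ≈ 0.466
P(Condition Epsilon | marker-positive) = 0.0013/0.040605 ≈ 0.032
P(Condition Alpha | marker-positive) = 0.00256/0.040605 ≈ 0.063
P(Condition Delta | marker-positive) = 0.0138/0.040605 ≈ 0.340

Condition Zeta 0.099, Condition Gamma 0.466, Condition Epsilon 0.032, Condition Alpha 0.063, Condition Delta 0.340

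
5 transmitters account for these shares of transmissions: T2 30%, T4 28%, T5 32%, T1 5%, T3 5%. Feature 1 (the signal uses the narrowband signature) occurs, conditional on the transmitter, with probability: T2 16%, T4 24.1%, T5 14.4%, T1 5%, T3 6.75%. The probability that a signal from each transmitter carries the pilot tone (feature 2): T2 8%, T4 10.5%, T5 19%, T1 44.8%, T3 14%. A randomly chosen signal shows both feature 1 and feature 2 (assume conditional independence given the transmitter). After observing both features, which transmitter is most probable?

T5

Unnormalized posteriors (prior × likelihood):
  T2: 0.3 × 0.16 × 0.08 = 0.00384
  T4: 0.28 × 0.241 × 0.105 = 0.0070854
  T5: 0.32 × 0.144 × 0.19 = 0.0087552
  T1: 0.05 × 0.05 × 0.448 = 0.00112
  T3: 0.05 × 0.0675 × 0.14 = 0.0004725
Sum = 0.0212731.
Largest term belongs to T5, so T5 is most probable.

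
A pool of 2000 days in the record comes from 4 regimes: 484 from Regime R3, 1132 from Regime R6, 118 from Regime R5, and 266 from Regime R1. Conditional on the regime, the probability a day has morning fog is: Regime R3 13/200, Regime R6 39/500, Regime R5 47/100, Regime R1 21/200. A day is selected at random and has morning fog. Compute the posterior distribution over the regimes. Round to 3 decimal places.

By Bayes' rule, posterior ∝ prior × likelihood:
  Regime R3: 0.242 × 0.065 = 0.01573
  Regime R6: 0.566 × 0.078 = 0.044148
  Regime R5: 0.059 × 0.47 = 0.02773
  Regime R1: 0.133 × 0.105 = 0.013965
Sum = 0.101573.
P(Regime R3 | fog) = 0.01573/0.101573 ≈ 0.155
P(Regime R6 | fog) = 0.044148/0.101573 ≈ 0.435
P(Regime R5 | fog) = 0.02773/0.101573 ≈ 0.273
P(Regime R1 | fog) = 0.013965/0.101573 ≈ 0.137

Regime R3 0.155, Regime R6 0.435, Regime R5 0.273, Regime R1 0.137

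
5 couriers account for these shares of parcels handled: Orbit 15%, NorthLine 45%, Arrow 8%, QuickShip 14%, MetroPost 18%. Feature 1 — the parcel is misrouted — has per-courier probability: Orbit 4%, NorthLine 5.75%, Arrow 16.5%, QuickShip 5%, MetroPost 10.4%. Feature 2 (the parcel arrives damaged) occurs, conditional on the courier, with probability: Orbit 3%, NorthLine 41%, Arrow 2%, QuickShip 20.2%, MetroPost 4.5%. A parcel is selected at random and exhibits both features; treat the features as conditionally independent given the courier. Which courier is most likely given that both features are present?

NorthLine

Compute prior × likelihood for every hypothesis:
  Orbit: 0.15 × 0.04 × 0.03 = 0.00018
  NorthLine: 0.45 × 0.0575 × 0.41 = 0.01060875
  Arrow: 0.08 × 0.165 × 0.02 = 0.000264
  QuickShip: 0.14 × 0.05 × 0.202 = 0.001414
  MetroPost: 0.18 × 0.104 × 0.045 = 0.0008424
Normalizing constant = 0.01330915.
Largest term belongs to NorthLine, so NorthLine is most probable.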